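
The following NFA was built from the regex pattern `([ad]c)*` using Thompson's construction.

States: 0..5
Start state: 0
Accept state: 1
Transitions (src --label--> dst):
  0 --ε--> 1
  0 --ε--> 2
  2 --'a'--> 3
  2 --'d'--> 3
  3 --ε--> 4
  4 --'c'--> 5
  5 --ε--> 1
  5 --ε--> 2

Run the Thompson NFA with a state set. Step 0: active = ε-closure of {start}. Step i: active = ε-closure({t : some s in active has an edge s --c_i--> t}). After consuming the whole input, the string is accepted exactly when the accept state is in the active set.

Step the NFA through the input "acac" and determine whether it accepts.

start: ε-closure({0}) = {0,1,2}
'a' @ 1: {3,4}
'c' @ 2: {1,2,5}  [accepting]
'a' @ 3: {3,4}
'c' @ 4: {1,2,5}  [accepting]
after full input: {1,2,5}  (accept=1 in)

Answer: ACCEPT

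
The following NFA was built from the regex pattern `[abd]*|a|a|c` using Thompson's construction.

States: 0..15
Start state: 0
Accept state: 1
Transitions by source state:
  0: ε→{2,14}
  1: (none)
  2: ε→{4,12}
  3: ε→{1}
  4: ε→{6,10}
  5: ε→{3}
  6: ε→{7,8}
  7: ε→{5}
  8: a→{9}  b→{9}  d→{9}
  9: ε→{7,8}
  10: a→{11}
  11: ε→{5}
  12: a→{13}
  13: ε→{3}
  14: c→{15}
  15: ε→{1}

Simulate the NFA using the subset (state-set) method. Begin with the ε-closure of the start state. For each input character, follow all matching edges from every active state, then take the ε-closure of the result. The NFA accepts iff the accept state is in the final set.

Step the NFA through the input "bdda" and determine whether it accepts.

Answer: ACCEPT

Trace:
initial (ε-close {0}): {0,1,2,3,4,5,6,7,8,10,12,14}
'b' @ 1: {1,3,5,7,8,9}  [accepting]
'd' @ 2: {1,3,5,7,8,9}  [accepting]
'd' @ 3: {1,3,5,7,8,9}  [accepting]
'a' @ 4: {1,3,5,7,8,9}  [accepting]
after full input: {1,3,5,7,8,9}  (accept=1 in)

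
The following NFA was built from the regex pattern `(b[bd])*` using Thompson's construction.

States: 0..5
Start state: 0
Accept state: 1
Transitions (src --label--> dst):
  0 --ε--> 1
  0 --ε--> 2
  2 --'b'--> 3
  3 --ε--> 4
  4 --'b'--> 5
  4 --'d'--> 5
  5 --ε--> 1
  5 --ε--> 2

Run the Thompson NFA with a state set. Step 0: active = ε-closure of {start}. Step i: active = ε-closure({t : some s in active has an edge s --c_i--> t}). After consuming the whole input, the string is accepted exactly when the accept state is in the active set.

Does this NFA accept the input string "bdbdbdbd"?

S₀ = ε-closure({0}) = {0,1,2}
'b' @ 1: {3,4}
'd' @ 2: {1,2,5}  ✓accept
'b' @ 3: {3,4}
'd' @ 4: {1,2,5}  ✓accept
'b' @ 5: {3,4}
'd' @ 6: {1,2,5}  ✓accept
'b' @ 7: {3,4}
'd' @ 8: {1,2,5}  ✓accept
end set {1,2,5} — state 1 in

Answer: ACCEPT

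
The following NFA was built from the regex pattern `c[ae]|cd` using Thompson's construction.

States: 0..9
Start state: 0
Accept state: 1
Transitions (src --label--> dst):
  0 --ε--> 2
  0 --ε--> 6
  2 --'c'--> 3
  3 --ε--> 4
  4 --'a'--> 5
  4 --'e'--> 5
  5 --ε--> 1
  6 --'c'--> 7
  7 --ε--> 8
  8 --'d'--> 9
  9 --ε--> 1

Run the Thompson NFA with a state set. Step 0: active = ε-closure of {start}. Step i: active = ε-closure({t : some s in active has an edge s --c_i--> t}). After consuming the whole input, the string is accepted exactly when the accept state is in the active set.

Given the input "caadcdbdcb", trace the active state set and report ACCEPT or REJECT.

Answer: REJECT

Trace:
start: ε-closure({0}) = {0,2,6}
'c' @ 1: {3,4,7,8}
'a' @ 2: {1,5}  ✓accept
'a' @ 3: {}  — no active states
rest 'dcdbdcb' ignored (set empty)
final: {}; accept 1 not in set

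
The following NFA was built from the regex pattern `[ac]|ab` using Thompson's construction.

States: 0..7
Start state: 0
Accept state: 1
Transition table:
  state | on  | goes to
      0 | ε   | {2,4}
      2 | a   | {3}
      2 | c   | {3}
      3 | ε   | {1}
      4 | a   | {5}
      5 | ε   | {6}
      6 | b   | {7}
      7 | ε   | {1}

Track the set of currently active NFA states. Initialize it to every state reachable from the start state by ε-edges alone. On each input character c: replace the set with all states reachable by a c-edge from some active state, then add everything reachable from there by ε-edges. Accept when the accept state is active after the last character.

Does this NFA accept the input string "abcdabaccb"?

Answer: REJECT

Trace:
S₀ = ε-closure({0}) = {0,2,4}
'a' @ 1: {1,3,5,6}  ✓accept
'b' @ 2: {1,7}  ✓accept
'c' @ 3: {}  — state set empty
rest 'dabaccb' ignored (set empty)
end set {} — state 1 not in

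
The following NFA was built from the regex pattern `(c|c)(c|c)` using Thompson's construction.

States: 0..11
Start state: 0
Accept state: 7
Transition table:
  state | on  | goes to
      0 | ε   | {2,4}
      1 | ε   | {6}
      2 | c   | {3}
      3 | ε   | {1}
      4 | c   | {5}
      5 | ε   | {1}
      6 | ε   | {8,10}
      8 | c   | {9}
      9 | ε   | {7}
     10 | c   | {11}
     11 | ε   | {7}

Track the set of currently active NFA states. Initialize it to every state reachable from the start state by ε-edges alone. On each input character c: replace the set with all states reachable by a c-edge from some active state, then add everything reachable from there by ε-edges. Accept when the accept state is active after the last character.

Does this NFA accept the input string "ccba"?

start: ε-closure({0}) = {0,2,4}
'c' @ 1: {1,3,5,6,8,10}
'c' @ 2: {7,9,11}  (accept∈set)
'b' @ 3: {}  — state set empty
rest 'a' ignored (set empty)
final: {}; accept 7 not in set

Answer: REJECT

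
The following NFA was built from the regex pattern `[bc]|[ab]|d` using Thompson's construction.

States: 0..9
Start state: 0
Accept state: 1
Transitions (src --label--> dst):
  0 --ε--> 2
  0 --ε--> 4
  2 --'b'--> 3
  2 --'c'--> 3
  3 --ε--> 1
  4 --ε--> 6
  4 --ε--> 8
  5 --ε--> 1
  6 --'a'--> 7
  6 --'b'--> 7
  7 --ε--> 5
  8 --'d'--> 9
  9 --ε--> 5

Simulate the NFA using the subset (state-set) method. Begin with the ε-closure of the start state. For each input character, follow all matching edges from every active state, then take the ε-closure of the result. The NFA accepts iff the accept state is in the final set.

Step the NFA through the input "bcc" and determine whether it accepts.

S₀ = ε-closure({0}) = {0,2,4,6,8}
'b' @ 1: {1,3,5,7}  (accept∈set)
'c' @ 2: {}  — state set empty
rest 'c' ignored (set empty)
end set {} — state 1 not in

Answer: REJECT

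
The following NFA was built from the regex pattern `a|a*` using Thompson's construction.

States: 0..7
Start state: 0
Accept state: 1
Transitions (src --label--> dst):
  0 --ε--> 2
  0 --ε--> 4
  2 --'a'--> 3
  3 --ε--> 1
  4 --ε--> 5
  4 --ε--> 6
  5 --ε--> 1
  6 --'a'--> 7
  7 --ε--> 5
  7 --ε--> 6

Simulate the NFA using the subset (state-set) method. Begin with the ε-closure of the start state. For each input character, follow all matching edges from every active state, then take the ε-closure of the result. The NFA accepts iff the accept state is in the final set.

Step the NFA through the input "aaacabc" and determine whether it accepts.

S₀ = ε-closure({0}) = {0,1,2,4,5,6}
'a' @ 1: {1,3,5,6,7}  ✓accept
'a' @ 2: {1,5,6,7}  ✓accept
'a' @ 3: {1,5,6,7}  ✓accept
'c' @ 4: {}  — state set empty
rest 'abc' ignored (set empty)
end set {} — state 1 not in

Answer: REJECT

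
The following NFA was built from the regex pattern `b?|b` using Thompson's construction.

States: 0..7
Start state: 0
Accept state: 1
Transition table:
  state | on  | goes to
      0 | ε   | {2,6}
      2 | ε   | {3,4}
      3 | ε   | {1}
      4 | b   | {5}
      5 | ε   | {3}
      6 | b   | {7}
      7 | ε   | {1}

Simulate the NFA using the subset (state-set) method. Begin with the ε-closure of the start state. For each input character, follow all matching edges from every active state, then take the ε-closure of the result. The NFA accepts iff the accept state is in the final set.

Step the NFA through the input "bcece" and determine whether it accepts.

Answer: REJECT

Derivation:
S₀ = ε-closure({0}) = {0,1,2,3,4,6}
'b' @ 1: {1,3,5,7}  ✓accept
'c' @ 2: {}  — state set empty
rest 'ece' ignored (set empty)
after full input: {}  (accept=1 not in)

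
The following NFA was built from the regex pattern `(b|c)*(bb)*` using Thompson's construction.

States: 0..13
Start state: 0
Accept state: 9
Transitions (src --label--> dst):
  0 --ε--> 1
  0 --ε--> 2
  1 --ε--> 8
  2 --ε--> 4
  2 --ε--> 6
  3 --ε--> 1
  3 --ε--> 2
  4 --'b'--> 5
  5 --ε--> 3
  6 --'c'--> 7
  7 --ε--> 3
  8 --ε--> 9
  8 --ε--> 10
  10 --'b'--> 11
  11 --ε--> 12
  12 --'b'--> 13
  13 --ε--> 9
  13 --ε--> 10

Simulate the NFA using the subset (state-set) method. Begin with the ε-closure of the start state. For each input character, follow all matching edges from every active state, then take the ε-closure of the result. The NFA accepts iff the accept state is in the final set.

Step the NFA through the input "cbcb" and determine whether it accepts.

Answer: ACCEPT

Derivation:
start: ε-closure({0}) = {0,1,2,4,6,8,9,10}
'c' @ 1: {1,2,3,4,6,7,8,9,10}  ✓accept
'b' @ 2: {1,2,3,4,5,6,8,9,10,11,12}  ✓accept
'c' @ 3: {1,2,3,4,6,7,8,9,10}  ✓accept
'b' @ 4: {1,2,3,4,5,6,8,9,10,11,12}  ✓accept
after full input: {1,2,3,4,5,6,8,9,10,11,12}  (accept=9 in)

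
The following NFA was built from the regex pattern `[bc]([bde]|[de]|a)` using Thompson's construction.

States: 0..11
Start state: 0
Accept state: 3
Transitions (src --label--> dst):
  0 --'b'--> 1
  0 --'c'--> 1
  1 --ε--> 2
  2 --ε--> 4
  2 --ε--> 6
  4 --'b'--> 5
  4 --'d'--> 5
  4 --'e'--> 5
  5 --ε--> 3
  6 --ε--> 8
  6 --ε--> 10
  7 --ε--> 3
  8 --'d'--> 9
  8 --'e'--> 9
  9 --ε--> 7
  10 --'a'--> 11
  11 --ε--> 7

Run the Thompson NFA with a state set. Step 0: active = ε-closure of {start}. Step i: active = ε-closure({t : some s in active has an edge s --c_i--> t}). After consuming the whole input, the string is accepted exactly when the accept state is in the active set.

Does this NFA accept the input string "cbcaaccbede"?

Answer: REJECT

Steps:
S₀ = ε-closure({0}) = {0}
'c' @ 1: {1,2,4,6,8,10}
'b' @ 2: {3,5}  ✓accept
'c' @ 3: {}  — no active states
rest 'aaccbede' ignored (set empty)
final: {}; accept 3 not in set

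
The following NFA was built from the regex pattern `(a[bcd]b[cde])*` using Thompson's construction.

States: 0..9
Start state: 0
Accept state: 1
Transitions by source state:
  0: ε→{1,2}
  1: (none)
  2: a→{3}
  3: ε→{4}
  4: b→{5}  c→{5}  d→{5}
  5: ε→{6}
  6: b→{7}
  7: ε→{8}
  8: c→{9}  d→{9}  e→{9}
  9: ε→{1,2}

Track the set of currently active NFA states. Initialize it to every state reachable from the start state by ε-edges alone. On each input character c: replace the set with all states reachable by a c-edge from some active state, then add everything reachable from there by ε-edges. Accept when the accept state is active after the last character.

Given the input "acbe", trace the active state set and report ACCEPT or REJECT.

start: ε-closure({0}) = {0,1,2}
'a' @ 1: {3,4}
'c' @ 2: {5,6}
'b' @ 3: {7,8}
'e' @ 4: {1,2,9}  (accept∈set)
after full input: {1,2,9}  (accept=1 in)

Answer: ACCEPT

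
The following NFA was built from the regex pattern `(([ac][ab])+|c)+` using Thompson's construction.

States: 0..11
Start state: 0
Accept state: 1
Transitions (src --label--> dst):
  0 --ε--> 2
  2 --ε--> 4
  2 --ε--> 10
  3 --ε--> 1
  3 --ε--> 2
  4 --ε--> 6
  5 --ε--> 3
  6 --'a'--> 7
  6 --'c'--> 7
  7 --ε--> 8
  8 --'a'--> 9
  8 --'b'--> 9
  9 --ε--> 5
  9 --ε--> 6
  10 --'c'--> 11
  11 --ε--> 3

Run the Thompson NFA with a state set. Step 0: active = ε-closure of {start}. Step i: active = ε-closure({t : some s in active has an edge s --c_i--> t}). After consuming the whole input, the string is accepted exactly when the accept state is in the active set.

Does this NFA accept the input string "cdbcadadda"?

Answer: REJECT

Steps:
start: ε-closure({0}) = {0,2,4,6,10}
'c' @ 1: {1,2,3,4,6,7,8,10,11}  [accepting]
'd' @ 2: {}  — dead — no transitions
rest 'bcadadda' ignored (set empty)
end set {} — state 1 not in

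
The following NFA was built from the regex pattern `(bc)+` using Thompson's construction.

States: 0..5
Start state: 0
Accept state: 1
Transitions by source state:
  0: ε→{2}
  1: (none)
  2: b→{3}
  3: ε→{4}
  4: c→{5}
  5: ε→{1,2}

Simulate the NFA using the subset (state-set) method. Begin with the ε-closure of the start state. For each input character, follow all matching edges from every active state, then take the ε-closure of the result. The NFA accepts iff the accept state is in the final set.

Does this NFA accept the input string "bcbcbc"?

Answer: ACCEPT

Derivation:
start: ε-closure({0}) = {0,2}
'b' @ 1: {3,4}
'c' @ 2: {1,2,5}  ✓accept
'b' @ 3: {3,4}
'c' @ 4: {1,2,5}  ✓accept
'b' @ 5: {3,4}
'c' @ 6: {1,2,5}  ✓accept
final: {1,2,5}; accept 1 in set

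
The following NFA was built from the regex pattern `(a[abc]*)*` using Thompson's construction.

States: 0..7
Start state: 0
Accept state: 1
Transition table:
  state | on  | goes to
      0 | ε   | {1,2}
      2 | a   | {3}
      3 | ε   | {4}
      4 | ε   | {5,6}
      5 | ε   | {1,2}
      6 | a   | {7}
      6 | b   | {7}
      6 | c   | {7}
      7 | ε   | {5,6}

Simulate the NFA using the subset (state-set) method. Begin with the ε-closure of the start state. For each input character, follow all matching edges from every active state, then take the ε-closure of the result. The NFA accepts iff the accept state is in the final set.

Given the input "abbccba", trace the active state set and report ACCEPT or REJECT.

initial (ε-close {0}): {0,1,2}
'a' @ 1: {1,2,3,4,5,6}  ✓accept
'b' @ 2: {1,2,5,6,7}  ✓accept
'b' @ 3: {1,2,5,6,7}  ✓accept
'c' @ 4: {1,2,5,6,7}  ✓accept
'c' @ 5: {1,2,5,6,7}  ✓accept
'b' @ 6: {1,2,5,6,7}  ✓accept
'a' @ 7: {1,2,3,4,5,6,7}  ✓accept
end set {1,2,3,4,5,6,7} — state 1 in

Answer: ACCEPT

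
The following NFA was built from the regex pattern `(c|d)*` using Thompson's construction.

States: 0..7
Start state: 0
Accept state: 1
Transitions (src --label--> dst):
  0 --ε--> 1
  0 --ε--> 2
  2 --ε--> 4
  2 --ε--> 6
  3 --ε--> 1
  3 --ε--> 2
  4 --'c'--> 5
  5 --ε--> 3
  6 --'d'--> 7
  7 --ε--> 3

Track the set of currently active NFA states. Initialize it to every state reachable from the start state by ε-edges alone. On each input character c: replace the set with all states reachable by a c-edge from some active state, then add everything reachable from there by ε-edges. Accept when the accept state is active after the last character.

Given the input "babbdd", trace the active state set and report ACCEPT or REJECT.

initial (ε-close {0}): {0,1,2,4,6}
'b' @ 1: {}  — dead — no transitions
rest 'abbdd' ignored (set empty)
final: {}; accept 1 not in set

Answer: REJECT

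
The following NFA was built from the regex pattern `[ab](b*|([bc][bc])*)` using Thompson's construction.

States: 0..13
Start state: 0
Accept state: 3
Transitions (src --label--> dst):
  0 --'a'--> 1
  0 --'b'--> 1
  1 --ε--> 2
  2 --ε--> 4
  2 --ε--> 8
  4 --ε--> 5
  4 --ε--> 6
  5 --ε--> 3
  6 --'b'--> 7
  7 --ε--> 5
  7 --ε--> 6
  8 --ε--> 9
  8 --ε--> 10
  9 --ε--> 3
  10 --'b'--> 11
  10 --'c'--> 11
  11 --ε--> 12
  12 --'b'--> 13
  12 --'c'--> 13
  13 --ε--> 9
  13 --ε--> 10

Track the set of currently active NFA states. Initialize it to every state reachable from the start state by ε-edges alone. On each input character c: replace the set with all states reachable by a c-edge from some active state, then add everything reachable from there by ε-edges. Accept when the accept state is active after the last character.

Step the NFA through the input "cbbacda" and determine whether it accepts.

initial (ε-close {0}): {0}
'c' @ 1: {}  — dead — no transitions
rest 'bbacda' ignored (set empty)
final: {}; accept 3 not in set

Answer: REJECT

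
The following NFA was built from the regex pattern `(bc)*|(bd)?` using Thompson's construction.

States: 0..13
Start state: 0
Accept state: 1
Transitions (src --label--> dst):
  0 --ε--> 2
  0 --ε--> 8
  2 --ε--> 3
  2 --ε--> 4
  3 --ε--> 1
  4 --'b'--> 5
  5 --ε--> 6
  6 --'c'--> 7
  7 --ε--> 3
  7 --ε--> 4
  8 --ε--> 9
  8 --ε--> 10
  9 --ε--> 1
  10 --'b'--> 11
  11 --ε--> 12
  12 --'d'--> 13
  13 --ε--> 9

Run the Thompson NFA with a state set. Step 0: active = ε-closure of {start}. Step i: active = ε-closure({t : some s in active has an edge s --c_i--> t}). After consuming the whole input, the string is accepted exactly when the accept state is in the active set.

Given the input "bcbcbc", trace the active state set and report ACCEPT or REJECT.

initial (ε-close {0}): {0,1,2,3,4,8,9,10}
'b' @ 1: {5,6,11,12}
'c' @ 2: {1,3,4,7}  (accept∈set)
'b' @ 3: {5,6}
'c' @ 4: {1,3,4,7}  (accept∈set)
'b' @ 5: {5,6}
'c' @ 6: {1,3,4,7}  (accept∈set)
after full input: {1,3,4,7}  (accept=1 in)

Answer: ACCEPT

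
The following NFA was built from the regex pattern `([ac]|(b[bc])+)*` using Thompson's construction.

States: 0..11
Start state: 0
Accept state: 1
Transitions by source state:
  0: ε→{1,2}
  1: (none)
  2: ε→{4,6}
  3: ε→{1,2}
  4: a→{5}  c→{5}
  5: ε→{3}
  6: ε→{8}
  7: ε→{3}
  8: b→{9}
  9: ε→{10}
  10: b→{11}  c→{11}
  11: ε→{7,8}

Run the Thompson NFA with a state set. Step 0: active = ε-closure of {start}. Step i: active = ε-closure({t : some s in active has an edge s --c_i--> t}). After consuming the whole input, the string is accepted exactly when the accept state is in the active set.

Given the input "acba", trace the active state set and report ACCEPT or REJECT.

Answer: REJECT

Trace:
S₀ = ε-closure({0}) = {0,1,2,4,6,8}
'a' @ 1: {1,2,3,4,5,6,8}  [accepting]
'c' @ 2: {1,2,3,4,5,6,8}  [accepting]
'b' @ 3: {9,10}
'a' @ 4: {}  — dead — no transitions
final: {}; accept 1 not in set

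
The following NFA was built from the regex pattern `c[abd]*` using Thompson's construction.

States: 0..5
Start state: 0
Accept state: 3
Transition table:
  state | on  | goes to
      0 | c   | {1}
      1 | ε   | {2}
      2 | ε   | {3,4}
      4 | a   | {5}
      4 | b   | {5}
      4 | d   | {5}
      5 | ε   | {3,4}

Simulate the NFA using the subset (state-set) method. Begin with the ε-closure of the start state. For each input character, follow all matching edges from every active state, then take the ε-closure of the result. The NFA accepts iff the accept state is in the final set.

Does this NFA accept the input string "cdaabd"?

S₀ = ε-closure({0}) = {0}
'c' @ 1: {1,2,3,4}  [accepting]
'd' @ 2: {3,4,5}  [accepting]
'a' @ 3: {3,4,5}  [accepting]
'a' @ 4: {3,4,5}  [accepting]
'b' @ 5: {3,4,5}  [accepting]
'd' @ 6: {3,4,5}  [accepting]
final: {3,4,5}; accept 3 in set

Answer: ACCEPT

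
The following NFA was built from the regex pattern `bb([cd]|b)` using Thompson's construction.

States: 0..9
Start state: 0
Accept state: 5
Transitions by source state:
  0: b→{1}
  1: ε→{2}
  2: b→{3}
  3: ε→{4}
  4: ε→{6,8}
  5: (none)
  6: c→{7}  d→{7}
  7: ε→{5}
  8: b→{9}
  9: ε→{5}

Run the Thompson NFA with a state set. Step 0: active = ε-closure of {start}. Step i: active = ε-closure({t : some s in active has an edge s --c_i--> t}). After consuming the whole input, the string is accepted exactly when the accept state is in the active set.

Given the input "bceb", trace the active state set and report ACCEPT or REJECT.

Answer: REJECT

Trace:
start: ε-closure({0}) = {0}
'b' @ 1: {1,2}
'c' @ 2: {}  — dead — no transitions
rest 'eb' ignored (set empty)
end set {} — state 5 not in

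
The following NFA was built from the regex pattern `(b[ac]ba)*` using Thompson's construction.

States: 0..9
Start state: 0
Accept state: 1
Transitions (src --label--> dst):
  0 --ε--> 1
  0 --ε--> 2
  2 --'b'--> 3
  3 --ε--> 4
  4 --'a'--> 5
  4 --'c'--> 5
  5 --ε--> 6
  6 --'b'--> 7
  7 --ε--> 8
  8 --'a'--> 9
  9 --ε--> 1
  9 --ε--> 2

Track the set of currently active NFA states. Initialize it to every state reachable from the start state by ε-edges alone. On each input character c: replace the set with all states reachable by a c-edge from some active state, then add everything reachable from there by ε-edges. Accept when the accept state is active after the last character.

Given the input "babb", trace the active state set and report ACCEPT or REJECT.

Answer: REJECT

Derivation:
initial (ε-close {0}): {0,1,2}
'b' @ 1: {3,4}
'a' @ 2: {5,6}
'b' @ 3: {7,8}
'b' @ 4: {}  — no active states
final: {}; accept 1 not in set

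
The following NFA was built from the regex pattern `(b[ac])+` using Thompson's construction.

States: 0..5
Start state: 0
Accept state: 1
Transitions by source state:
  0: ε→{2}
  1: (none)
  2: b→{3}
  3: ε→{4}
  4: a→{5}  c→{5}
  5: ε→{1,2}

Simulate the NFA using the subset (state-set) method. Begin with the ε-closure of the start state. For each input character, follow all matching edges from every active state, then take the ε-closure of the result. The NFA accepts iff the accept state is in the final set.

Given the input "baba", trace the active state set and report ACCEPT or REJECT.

start: ε-closure({0}) = {0,2}
'b' @ 1: {3,4}
'a' @ 2: {1,2,5}  ✓accept
'b' @ 3: {3,4}
'a' @ 4: {1,2,5}  ✓accept
final: {1,2,5}; accept 1 in set

Answer: ACCEPT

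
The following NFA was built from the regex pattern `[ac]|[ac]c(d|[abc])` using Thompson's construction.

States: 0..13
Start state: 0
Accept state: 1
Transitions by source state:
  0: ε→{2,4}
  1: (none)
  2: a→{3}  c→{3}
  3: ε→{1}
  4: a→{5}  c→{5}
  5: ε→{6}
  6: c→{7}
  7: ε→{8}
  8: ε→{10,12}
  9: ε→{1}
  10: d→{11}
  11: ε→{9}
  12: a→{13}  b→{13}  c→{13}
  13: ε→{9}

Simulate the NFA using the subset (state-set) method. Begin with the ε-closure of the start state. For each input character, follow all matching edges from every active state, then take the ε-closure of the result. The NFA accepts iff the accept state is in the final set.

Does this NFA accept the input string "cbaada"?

Answer: REJECT

Derivation:
initial (ε-close {0}): {0,2,4}
'c' @ 1: {1,3,5,6}  ✓accept
'b' @ 2: {}  — state set empty
rest 'aada' ignored (set empty)
after full input: {}  (accept=1 not in)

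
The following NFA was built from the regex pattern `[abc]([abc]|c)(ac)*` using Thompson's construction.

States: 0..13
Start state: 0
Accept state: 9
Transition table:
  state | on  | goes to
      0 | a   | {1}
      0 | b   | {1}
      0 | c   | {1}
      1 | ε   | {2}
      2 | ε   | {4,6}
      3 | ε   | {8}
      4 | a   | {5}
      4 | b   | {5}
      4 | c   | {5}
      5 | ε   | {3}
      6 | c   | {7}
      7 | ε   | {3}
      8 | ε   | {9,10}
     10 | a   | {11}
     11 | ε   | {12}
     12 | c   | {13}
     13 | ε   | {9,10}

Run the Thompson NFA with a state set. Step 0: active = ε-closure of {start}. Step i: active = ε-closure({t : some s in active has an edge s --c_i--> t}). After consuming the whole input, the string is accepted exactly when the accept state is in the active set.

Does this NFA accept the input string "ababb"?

Answer: REJECT

Derivation:
S₀ = ε-closure({0}) = {0}
'a' @ 1: {1,2,4,6}
'b' @ 2: {3,5,8,9,10}  (accept∈set)
'a' @ 3: {11,12}
'b' @ 4: {}  — state set empty
rest 'b' ignored (set empty)
end set {} — state 9 not in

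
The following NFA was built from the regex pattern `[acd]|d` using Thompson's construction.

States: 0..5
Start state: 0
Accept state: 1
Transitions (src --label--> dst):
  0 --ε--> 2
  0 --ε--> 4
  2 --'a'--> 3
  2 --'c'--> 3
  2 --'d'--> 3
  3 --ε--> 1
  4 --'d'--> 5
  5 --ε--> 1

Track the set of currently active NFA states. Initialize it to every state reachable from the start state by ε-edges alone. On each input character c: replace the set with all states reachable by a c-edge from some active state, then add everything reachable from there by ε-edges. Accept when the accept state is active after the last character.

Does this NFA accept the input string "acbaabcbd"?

initial (ε-close {0}): {0,2,4}
'a' @ 1: {1,3}  ✓accept
'c' @ 2: {}  — no active states
rest 'baabcbd' ignored (set empty)
end set {} — state 1 not in

Answer: REJECT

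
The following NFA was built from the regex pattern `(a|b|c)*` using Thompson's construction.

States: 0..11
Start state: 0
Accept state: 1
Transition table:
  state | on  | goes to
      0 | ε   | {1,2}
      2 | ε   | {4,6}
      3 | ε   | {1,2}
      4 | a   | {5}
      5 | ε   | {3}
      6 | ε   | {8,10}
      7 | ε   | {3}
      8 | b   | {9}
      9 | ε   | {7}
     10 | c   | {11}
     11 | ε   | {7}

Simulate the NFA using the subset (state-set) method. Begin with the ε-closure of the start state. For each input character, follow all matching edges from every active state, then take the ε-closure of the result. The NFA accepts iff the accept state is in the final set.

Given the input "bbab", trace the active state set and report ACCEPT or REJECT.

S₀ = ε-closure({0}) = {0,1,2,4,6,8,10}
'b' @ 1: {1,2,3,4,6,7,8,9,10}  (accept∈set)
'b' @ 2: {1,2,3,4,6,7,8,9,10}  (accept∈set)
'a' @ 3: {1,2,3,4,5,6,8,10}  (accept∈set)
'b' @ 4: {1,2,3,4,6,7,8,9,10}  (accept∈set)
after full input: {1,2,3,4,6,7,8,9,10}  (accept=1 in)

Answer: ACCEPT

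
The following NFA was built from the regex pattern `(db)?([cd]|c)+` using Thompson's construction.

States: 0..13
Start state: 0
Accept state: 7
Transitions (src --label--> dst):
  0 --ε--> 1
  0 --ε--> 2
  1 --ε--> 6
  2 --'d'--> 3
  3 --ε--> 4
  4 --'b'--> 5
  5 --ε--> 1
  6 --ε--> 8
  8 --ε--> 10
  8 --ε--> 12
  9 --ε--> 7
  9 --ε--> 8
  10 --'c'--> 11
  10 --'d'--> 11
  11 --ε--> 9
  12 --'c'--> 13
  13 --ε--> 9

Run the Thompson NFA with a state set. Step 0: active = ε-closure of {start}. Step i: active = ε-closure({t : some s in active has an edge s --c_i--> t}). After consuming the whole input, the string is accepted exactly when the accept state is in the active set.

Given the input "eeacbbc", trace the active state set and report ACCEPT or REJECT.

S₀ = ε-closure({0}) = {0,1,2,6,8,10,12}
'e' @ 1: {}  — no active states
rest 'eacbbc' ignored (set empty)
end set {} — state 7 not in

Answer: REJECT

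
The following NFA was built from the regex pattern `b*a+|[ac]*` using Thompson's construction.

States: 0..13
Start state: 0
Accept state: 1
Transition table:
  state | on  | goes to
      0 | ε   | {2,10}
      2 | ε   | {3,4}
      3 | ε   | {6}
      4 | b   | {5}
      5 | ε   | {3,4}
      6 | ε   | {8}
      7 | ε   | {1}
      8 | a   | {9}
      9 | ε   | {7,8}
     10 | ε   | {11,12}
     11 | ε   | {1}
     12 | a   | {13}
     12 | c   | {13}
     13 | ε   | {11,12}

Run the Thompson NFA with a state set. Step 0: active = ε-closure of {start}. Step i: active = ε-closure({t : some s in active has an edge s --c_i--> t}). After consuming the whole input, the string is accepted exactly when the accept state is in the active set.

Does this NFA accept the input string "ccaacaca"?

Answer: ACCEPT

Trace:
initial (ε-close {0}): {0,1,2,3,4,6,8,10,11,12}
'c' @ 1: {1,11,12,13}  [accepting]
'c' @ 2: {1,11,12,13}  [accepting]
'a' @ 3: {1,11,12,13}  [accepting]
'a' @ 4: {1,11,12,13}  [accepting]
'c' @ 5: {1,11,12,13}  [accepting]
'a' @ 6: {1,11,12,13}  [accepting]
'c' @ 7: {1,11,12,13}  [accepting]
'a' @ 8: {1,11,12,13}  [accepting]
end set {1,11,12,13} — state 1 in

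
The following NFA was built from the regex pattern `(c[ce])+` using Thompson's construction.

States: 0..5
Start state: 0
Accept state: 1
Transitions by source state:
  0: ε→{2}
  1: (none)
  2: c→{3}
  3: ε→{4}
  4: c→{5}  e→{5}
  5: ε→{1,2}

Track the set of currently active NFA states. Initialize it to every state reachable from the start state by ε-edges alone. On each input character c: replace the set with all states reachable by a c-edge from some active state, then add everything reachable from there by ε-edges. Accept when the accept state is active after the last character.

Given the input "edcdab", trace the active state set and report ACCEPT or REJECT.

S₀ = ε-closure({0}) = {0,2}
'e' @ 1: {}  — state set empty
rest 'dcdab' ignored (set empty)
after full input: {}  (accept=1 not in)

Answer: REJECT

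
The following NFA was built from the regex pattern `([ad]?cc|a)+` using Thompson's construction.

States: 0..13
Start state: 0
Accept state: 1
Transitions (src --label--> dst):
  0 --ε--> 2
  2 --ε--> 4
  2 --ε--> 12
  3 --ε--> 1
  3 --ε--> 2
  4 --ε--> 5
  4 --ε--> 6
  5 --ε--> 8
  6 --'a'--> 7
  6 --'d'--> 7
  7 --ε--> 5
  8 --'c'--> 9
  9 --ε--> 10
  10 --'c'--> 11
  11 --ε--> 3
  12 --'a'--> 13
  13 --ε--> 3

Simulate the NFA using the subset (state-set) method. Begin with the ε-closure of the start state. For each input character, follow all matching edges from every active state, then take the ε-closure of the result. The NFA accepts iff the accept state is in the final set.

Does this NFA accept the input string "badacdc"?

start: ε-closure({0}) = {0,2,4,5,6,8,12}
'b' @ 1: {}  — dead — no transitions
rest 'adacdc' ignored (set empty)
final: {}; accept 1 not in set

Answer: REJECT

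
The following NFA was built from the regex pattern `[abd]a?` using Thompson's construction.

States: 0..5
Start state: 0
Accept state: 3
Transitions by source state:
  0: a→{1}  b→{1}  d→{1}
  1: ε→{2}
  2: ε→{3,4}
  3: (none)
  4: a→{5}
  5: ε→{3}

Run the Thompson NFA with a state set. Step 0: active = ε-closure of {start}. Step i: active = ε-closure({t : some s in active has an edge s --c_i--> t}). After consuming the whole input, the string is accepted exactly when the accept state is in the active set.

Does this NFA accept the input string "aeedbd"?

Answer: REJECT

Steps:
S₀ = ε-closure({0}) = {0}
'a' @ 1: {1,2,3,4}  ✓accept
'e' @ 2: {}  — no active states
rest 'edbd' ignored (set empty)
final: {}; accept 3 not in set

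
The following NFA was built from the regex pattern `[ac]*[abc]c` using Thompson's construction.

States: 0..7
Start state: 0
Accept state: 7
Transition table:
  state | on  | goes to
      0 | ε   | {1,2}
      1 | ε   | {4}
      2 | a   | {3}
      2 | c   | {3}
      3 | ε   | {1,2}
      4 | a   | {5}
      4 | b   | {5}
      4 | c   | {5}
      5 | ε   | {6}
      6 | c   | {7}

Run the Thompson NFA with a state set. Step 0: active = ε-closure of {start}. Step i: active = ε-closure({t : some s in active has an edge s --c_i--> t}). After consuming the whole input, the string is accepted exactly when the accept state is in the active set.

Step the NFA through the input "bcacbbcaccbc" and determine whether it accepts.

Answer: REJECT

Derivation:
S₀ = ε-closure({0}) = {0,1,2,4}
'b' @ 1: {5,6}
'c' @ 2: {7}  ✓accept
'a' @ 3: {}  — no active states
rest 'cbbcaccbc' ignored (set empty)
end set {} — state 7 not in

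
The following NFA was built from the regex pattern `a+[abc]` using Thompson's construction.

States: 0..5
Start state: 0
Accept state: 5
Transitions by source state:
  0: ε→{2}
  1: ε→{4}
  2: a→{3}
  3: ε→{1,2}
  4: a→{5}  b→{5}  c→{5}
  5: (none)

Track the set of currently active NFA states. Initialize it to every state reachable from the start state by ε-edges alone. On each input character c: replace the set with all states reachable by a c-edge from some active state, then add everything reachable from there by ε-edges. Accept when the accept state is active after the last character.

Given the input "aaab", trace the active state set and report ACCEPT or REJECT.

Answer: ACCEPT

Steps:
S₀ = ε-closure({0}) = {0,2}
'a' @ 1: {1,2,3,4}
'a' @ 2: {1,2,3,4,5}  (accept∈set)
'a' @ 3: {1,2,3,4,5}  (accept∈set)
'b' @ 4: {5}  (accept∈set)
final: {5}; accept 5 in set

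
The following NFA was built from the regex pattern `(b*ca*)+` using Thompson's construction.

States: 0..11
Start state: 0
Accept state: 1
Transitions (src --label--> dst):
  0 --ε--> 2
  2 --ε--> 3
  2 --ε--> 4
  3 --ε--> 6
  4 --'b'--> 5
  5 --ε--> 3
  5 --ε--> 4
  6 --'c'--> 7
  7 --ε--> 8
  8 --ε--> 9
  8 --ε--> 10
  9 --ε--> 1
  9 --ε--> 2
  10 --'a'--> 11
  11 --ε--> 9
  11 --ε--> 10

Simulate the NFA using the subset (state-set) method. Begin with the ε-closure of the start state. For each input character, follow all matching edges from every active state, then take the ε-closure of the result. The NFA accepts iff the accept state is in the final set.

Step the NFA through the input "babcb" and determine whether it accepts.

start: ε-closure({0}) = {0,2,3,4,6}
'b' @ 1: {3,4,5,6}
'a' @ 2: {}  — no active states
rest 'bcb' ignored (set empty)
end set {} — state 1 not in

Answer: REJECT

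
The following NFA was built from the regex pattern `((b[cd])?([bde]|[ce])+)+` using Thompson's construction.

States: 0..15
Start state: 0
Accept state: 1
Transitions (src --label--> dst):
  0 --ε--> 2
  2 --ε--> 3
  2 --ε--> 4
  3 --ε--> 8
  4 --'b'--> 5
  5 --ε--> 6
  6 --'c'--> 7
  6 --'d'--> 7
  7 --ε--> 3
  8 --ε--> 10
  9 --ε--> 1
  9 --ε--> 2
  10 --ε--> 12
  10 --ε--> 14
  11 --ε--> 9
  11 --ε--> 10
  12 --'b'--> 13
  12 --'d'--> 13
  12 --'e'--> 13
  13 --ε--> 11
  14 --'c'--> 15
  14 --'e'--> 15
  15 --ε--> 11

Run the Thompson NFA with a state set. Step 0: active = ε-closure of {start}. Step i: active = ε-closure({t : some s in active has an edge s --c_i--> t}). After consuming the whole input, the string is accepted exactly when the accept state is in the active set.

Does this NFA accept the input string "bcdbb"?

Answer: ACCEPT

Trace:
S₀ = ε-closure({0}) = {0,2,3,4,8,10,12,14}
'b' @ 1: {1,2,3,4,5,6,8,9,10,11,12,13,14}  ✓accept
'c' @ 2: {1,2,3,4,7,8,9,10,11,12,14,15}  ✓accept
'd' @ 3: {1,2,3,4,8,9,10,11,12,13,14}  ✓accept
'b' @ 4: {1,2,3,4,5,6,8,9,10,11,12,13,14}  ✓accept
'b' @ 5: {1,2,3,4,5,6,8,9,10,11,12,13,14}  ✓accept
end set {1,2,3,4,5,6,8,9,10,11,12,13,14} — state 1 in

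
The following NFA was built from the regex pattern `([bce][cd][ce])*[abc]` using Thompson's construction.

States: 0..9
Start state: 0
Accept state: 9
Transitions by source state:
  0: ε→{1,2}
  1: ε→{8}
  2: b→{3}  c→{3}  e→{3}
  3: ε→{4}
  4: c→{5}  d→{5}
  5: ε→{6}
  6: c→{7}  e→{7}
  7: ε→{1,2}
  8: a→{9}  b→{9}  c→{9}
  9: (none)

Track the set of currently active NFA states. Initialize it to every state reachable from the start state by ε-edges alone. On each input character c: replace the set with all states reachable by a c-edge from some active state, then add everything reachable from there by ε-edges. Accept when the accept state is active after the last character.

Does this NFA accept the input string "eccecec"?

S₀ = ε-closure({0}) = {0,1,2,8}
'e' @ 1: {3,4}
'c' @ 2: {5,6}
'c' @ 3: {1,2,7,8}
'e' @ 4: {3,4}
'c' @ 5: {5,6}
'e' @ 6: {1,2,7,8}
'c' @ 7: {3,4,9}  [accepting]
after full input: {3,4,9}  (accept=9 in)

Answer: ACCEPT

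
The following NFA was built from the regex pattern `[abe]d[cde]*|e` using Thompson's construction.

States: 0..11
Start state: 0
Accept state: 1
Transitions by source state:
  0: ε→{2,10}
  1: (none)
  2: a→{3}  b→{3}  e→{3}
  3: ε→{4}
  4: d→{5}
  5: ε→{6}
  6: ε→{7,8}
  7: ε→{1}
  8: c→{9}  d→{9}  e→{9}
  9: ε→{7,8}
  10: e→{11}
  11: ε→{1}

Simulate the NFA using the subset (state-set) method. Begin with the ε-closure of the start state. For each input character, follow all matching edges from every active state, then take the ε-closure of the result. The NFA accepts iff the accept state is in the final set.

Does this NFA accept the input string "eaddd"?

Answer: REJECT

Steps:
start: ε-closure({0}) = {0,2,10}
'e' @ 1: {1,3,4,11}  (accept∈set)
'a' @ 2: {}  — state set empty
rest 'ddd' ignored (set empty)
after full input: {}  (accept=1 not in)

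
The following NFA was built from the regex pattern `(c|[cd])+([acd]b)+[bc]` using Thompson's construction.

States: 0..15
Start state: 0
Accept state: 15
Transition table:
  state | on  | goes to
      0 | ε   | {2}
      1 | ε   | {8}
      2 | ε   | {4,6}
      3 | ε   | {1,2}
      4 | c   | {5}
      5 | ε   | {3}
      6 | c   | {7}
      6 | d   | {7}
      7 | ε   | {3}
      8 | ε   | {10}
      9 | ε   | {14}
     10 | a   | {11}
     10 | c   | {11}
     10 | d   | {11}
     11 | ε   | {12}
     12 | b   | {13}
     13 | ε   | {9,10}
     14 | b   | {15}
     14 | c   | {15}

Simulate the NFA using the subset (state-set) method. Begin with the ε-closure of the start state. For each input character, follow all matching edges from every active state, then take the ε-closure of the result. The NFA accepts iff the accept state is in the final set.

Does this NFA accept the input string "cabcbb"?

initial (ε-close {0}): {0,2,4,6}
'c' @ 1: {1,2,3,4,5,6,7,8,10}
'a' @ 2: {11,12}
'b' @ 3: {9,10,13,14}
'c' @ 4: {11,12,15}  ✓accept
'b' @ 5: {9,10,13,14}
'b' @ 6: {15}  ✓accept
after full input: {15}  (accept=15 in)

Answer: ACCEPT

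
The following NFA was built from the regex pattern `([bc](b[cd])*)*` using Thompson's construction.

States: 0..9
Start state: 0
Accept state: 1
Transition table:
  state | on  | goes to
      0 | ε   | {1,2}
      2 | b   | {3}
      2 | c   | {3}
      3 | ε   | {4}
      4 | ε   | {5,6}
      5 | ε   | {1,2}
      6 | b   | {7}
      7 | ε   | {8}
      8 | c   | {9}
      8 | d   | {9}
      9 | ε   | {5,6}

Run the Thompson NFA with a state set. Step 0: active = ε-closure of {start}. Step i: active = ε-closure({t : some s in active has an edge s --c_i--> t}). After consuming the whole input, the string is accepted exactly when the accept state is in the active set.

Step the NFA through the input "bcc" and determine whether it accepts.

start: ε-closure({0}) = {0,1,2}
'b' @ 1: {1,2,3,4,5,6}  ✓accept
'c' @ 2: {1,2,3,4,5,6}  ✓accept
'c' @ 3: {1,2,3,4,5,6}  ✓accept
after full input: {1,2,3,4,5,6}  (accept=1 in)

Answer: ACCEPT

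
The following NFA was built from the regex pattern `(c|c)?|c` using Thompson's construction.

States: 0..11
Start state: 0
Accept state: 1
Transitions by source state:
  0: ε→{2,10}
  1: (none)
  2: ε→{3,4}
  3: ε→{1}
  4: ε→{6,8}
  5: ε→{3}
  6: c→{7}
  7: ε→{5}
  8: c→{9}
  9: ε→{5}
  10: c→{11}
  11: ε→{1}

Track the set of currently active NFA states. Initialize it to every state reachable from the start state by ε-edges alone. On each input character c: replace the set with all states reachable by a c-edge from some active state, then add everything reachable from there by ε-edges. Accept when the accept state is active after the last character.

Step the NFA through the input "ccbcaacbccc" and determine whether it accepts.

start: ε-closure({0}) = {0,1,2,3,4,6,8,10}
'c' @ 1: {1,3,5,7,9,11}  (accept∈set)
'c' @ 2: {}  — dead — no transitions
rest 'bcaacbccc' ignored (set empty)
final: {}; accept 1 not in set

Answer: REJECT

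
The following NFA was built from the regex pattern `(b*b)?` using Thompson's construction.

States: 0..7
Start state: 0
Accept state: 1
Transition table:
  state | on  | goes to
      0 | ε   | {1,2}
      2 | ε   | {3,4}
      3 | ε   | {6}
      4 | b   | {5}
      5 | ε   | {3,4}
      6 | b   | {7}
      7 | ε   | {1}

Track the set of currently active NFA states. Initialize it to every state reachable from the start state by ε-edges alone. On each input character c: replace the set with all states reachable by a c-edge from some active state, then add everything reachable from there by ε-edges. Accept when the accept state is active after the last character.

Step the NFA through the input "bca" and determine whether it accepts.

Answer: REJECT

Derivation:
S₀ = ε-closure({0}) = {0,1,2,3,4,6}
'b' @ 1: {1,3,4,5,6,7}  [accepting]
'c' @ 2: {}  — state set empty
rest 'a' ignored (set empty)
end set {} — state 1 not in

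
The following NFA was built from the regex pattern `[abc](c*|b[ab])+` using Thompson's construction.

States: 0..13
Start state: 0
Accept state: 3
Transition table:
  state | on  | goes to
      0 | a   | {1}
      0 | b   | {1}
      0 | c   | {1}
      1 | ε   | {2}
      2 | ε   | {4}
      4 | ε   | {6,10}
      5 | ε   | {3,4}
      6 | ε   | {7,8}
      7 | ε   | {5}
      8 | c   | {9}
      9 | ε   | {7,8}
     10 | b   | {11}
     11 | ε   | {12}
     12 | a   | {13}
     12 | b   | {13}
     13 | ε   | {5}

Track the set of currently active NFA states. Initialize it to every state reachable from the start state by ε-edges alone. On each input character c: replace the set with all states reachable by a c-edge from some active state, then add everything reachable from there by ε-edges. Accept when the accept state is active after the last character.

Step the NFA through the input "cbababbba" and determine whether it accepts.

Answer: ACCEPT

Derivation:
S₀ = ε-closure({0}) = {0}
'c' @ 1: {1,2,3,4,5,6,7,8,10}  [accepting]
'b' @ 2: {11,12}
'a' @ 3: {3,4,5,6,7,8,10,13}  [accepting]
'b' @ 4: {11,12}
'a' @ 5: {3,4,5,6,7,8,10,13}  [accepting]
'b' @ 6: {11,12}
'b' @ 7: {3,4,5,6,7,8,10,13}  [accepting]
'b' @ 8: {11,12}
'a' @ 9: {3,4,5,6,7,8,10,13}  [accepting]
final: {3,4,5,6,7,8,10,13}; accept 3 in set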